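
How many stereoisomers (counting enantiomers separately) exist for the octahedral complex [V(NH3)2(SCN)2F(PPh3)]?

Working through the distinct placements yields 6 geometric isomers: NH3 cis, SCN trans; NH3 cis, SCN cis (3 arrangements, 2 chiral); NH3 trans, SCN trans; NH3 trans, SCN cis.
Of these, 2 lack any improper symmetry element and so occur as enantiomeric pairs, giving 6 + 2 = 8 stereoisomers in total.

8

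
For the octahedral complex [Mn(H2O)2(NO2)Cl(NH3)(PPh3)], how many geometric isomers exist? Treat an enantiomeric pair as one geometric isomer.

9

In an octahedral complex each vertex has one trans partner and four cis neighbours.
Placing the ligands in turn and identifying arrangements related by rotation or reflection leaves 9 distinct geometric isomers.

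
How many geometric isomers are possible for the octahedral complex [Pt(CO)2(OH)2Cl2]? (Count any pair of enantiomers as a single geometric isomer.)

In an octahedral complex each vertex has one trans partner and four cis neighbours.
There are 5 geometric isomers: CO trans, OH trans, Cl trans; CO trans, OH cis, Cl cis; CO cis, OH trans, Cl cis; CO cis, OH cis, Cl cis (chiral); CO cis, OH cis, Cl trans.

5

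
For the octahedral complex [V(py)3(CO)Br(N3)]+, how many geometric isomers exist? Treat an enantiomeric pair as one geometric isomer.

In an octahedral complex each vertex has one trans partner and four cis neighbours.
Working through the distinct placements yields 4 geometric isomers: py mer (3 arrangements); py fac (chiral).

4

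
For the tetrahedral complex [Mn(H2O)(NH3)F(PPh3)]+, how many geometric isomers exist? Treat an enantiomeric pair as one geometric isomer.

Only one geometric arrangement is possible; it has no improper symmetry element, so it exists as a pair of enantiomers (2 stereoisomers).

1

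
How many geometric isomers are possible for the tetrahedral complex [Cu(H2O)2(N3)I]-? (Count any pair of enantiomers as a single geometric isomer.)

Only one geometric arrangement is possible.

1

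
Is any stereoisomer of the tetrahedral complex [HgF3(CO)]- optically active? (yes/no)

no

In a tetrahedral complex all four positions are equivalent and every pair of ligands is adjacent — there is no cis/trans distinction.
Only one geometric arrangement is possible.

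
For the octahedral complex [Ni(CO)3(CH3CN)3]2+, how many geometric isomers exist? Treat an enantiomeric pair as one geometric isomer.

2

The six octahedral sites form three mutually perpendicular trans pairs.
Working through the distinct placements yields 2 geometric isomers: CO mer; CO fac.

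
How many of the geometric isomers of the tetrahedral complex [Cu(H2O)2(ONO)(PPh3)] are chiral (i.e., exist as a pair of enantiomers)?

0

Only one geometric arrangement is possible.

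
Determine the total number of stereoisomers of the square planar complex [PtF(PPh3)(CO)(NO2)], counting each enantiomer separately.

3

A square has two trans pairs of vertices; adjacent vertices are cis.
There are 3 geometric isomers: (CO/NO2 trans, F/PPh3 trans); (CO/PPh3 trans, F/NO2 trans); (CO/F trans, NO2/PPh3 trans).
Each arrangement has an internal mirror plane or centre of symmetry, so none is chiral.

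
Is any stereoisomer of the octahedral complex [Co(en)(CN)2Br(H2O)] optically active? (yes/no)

yes

The six octahedral sites form three mutually perpendicular trans pairs.
Each en is bidentate and must span two cis positions.
The distinct arrangements are (4 in all): CN cis (3 arrangements, 2 chiral); CN trans.
Of these, 2 lack any improper symmetry element and so occur as enantiomeric pairs, giving 4 + 2 = 6 stereoisomers in total.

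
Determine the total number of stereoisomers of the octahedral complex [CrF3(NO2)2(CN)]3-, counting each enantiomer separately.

3

The six octahedral sites form three mutually perpendicular trans pairs.
Systematic placement gives 3 geometric isomers: F mer, NO2 trans; F fac, NO2 cis; F mer, NO2 cis.
Each arrangement has an internal mirror plane or centre of symmetry, so none is chiral.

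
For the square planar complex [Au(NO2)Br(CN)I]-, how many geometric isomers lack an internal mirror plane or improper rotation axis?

0

A square has two trans pairs of vertices; adjacent vertices are cis.
There are 3 geometric isomers: (Br/I trans, CN/NO2 trans); (Br/NO2 trans, CN/I trans); (Br/CN trans, I/NO2 trans).
Each arrangement has an internal mirror plane or centre of symmetry, so none is chiral.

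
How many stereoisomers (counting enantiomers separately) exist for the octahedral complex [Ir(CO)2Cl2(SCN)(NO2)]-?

Working through the distinct placements yields 6 geometric isomers: CO trans, Cl trans; CO trans, Cl cis; CO cis, Cl cis (3 arrangements, 2 chiral); CO cis, Cl trans.
Of these, 2 lack any improper symmetry element and so occur as enantiomeric pairs, giving 6 + 2 = 8 stereoisomers in total.

8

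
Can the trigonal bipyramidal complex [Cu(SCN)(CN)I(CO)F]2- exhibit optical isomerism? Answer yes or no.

yes

In a trigonal bipyramid the two axial positions differ from the three equatorial ones.
Systematic enumeration (placing each ligand type in turn and discarding arrangements equivalent by rotation or reflection) gives 10 geometric isomers.
Of these, 10 lack any improper symmetry element and so occur as enantiomeric pairs, giving 10 + 10 = 20 stereoisomers in total.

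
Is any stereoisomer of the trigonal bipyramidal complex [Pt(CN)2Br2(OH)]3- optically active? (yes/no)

In a trigonal bipyramid the two axial positions differ from the three equatorial ones.
Placing the ligands in turn and identifying arrangements related by rotation or reflection leaves 5 distinct geometric isomers.
One of these lacks any improper symmetry element and so occurs as an enantiomeric pair, giving 5 + 1 = 6 stereoisomers in total.

yes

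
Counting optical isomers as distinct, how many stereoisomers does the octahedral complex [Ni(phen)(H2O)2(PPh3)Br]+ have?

6

In an octahedral complex each vertex has one trans partner and four cis neighbours.
Each phen is bidentate and must span two cis positions.
Working through the distinct placements yields 4 geometric isomers: H2O cis (3 arrangements, 2 chiral); H2O trans.
Of these, 2 lack any improper symmetry element and so occur as enantiomeric pairs, giving 4 + 2 = 6 stereoisomers in total.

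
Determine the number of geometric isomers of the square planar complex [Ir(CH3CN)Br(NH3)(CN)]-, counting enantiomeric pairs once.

3

A square has two trans pairs of vertices; adjacent vertices are cis.
Working through the distinct placements yields 3 geometric isomers: (Br/CN trans, CH3CN/NH3 trans); (Br/NH3 trans, CH3CN/CN trans); (Br/CH3CN trans, CN/NH3 trans).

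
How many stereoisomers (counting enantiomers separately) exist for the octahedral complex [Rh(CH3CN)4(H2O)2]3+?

2

The six octahedral sites form three mutually perpendicular trans pairs.
The distinct arrangements are (2 in all): H2O trans; H2O cis.
Each arrangement has an internal mirror plane or centre of symmetry, so none is chiral.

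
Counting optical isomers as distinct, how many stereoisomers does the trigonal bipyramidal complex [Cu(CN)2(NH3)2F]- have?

In a trigonal bipyramid the two axial positions differ from the three equatorial ones.
Systematic enumeration (placing each ligand type in turn and discarding arrangements equivalent by rotation or reflection) gives 5 geometric isomers.
One of these lacks any improper symmetry element and so occurs as an enantiomeric pair, giving 5 + 1 = 6 stereoisomers in total.

6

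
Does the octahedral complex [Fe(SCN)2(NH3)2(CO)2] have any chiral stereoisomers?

yes

An octahedron has six vertices in three trans pairs; every non-trans pair is cis.
Working through the distinct placements yields 5 geometric isomers: SCN trans, NH3 trans, CO trans; SCN cis, NH3 cis, CO trans; SCN trans, NH3 cis, CO cis; SCN cis, NH3 cis, CO cis (chiral); SCN cis, NH3 trans, CO cis.
One of these lacks any improper symmetry element and so occurs as an enantiomeric pair, giving 5 + 1 = 6 stereoisomers in total.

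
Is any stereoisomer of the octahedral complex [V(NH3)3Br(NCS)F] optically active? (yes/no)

Working through the distinct placements yields 4 geometric isomers: NH3 mer (3 arrangements); NH3 fac (chiral).
One of these lacks any improper symmetry element and so occurs as an enantiomeric pair, giving 4 + 1 = 5 stereoisomers in total.

yes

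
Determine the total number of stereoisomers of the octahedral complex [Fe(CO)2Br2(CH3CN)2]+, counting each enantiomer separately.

The six octahedral sites form three mutually perpendicular trans pairs.
There are 5 geometric isomers: CO trans, Br trans, CH3CN trans; CO cis, Br trans, CH3CN cis; CO trans, Br cis, CH3CN cis; CO cis, Br cis, CH3CN cis (chiral); CO cis, Br cis, CH3CN trans.
One of these lacks any improper symmetry element and so occurs as an enantiomeric pair, giving 5 + 1 = 6 stereoisomers in total.

6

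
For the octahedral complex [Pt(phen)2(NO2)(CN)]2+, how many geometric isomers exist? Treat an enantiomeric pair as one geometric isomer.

An octahedron has six vertices in three trans pairs; every non-trans pair is cis.
Each phen is bidentate and must span two cis positions.
Systematic placement gives 2 geometric isomers: NO2 and CN mutually trans; NO2 and CN mutually cis (chiral).

2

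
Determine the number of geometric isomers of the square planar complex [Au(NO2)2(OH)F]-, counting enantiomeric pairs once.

2

The distinct arrangements are (2 in all): NO2 cis; NO2 trans.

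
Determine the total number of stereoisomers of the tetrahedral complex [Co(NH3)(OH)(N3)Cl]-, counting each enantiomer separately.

2

In a tetrahedral complex all four positions are equivalent and every pair of ligands is adjacent — there is no cis/trans distinction.
Only one geometric arrangement is possible; it has no improper symmetry element, so it exists as a pair of enantiomers (2 stereoisomers).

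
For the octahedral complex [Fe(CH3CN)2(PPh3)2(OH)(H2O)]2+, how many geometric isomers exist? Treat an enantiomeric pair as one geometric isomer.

6

An octahedron has six vertices in three trans pairs; every non-trans pair is cis.
The distinct arrangements are (6 in all): CH3CN trans, PPh3 trans; CH3CN trans, PPh3 cis; CH3CN cis, PPh3 trans; CH3CN cis, PPh3 cis (3 arrangements, 2 chiral).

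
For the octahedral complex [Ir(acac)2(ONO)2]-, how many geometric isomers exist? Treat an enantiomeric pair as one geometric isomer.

2

The six octahedral sites form three mutually perpendicular trans pairs.
Each acac is bidentate and must span two cis positions.
Working through the distinct placements yields 2 geometric isomers: ONO trans; ONO cis (chiral).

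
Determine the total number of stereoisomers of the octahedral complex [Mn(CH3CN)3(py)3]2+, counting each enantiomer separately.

2

In an octahedral complex each vertex has one trans partner and four cis neighbours.
The distinct arrangements are (2 in all): CH3CN mer; CH3CN fac.
Each arrangement has an internal mirror plane or centre of symmetry, so none is chiral.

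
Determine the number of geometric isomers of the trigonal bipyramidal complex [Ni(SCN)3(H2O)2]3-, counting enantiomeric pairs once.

3

A trigonal bipyramid has two axial and three equatorial sites, which are chemically inequivalent.
The distinct arrangements are (3 in all): H2O both axial; H2O one axial, one equatorial; H2O both equatorial.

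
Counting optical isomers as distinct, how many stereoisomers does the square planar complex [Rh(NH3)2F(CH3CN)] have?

2

In a square planar complex each vertex has one trans partner and two cis neighbours.
There are 2 geometric isomers: NH3 cis; NH3 trans.
Each arrangement has an internal mirror plane or centre of symmetry, so none is chiral.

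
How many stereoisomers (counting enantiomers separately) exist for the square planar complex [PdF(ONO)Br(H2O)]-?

3

A square has two trans pairs of vertices; adjacent vertices are cis.
There are 3 geometric isomers: (Br/H2O trans, F/ONO trans); (Br/ONO trans, F/H2O trans); (Br/F trans, H2O/ONO trans).
Each arrangement has an internal mirror plane or centre of symmetry, so none is chiral.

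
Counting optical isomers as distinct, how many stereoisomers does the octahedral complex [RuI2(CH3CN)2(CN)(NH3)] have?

8

Systematic placement gives 6 geometric isomers: I cis, CH3CN trans; I trans, CH3CN trans; I cis, CH3CN cis (3 arrangements, 2 chiral); I trans, CH3CN cis.
Of these, 2 lack any improper symmetry element and so occur as enantiomeric pairs, giving 6 + 2 = 8 stereoisomers in total.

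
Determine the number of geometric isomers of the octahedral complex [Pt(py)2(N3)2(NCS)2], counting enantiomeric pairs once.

In an octahedral complex each vertex has one trans partner and four cis neighbours.
Working through the distinct placements yields 5 geometric isomers: py trans, N3 trans, NCS trans; py cis, N3 trans, NCS cis; py trans, N3 cis, NCS cis; py cis, N3 cis, NCS cis (chiral); py cis, N3 cis, NCS trans.

5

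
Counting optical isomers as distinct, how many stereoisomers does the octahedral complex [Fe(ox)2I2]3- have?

In an octahedral complex each vertex has one trans partner and four cis neighbours.
Each ox is bidentate and must span two cis positions.
Systematic placement gives 2 geometric isomers: I trans; I cis (chiral).
One of these lacks any improper symmetry element and so occurs as an enantiomeric pair, giving 2 + 1 = 3 stereoisomers in total.

3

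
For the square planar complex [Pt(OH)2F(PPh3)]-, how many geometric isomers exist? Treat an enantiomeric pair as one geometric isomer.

Systematic placement gives 2 geometric isomers: OH cis; OH trans.

2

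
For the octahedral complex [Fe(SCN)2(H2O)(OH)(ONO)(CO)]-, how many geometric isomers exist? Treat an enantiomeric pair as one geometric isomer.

An octahedron has six vertices in three trans pairs; every non-trans pair is cis.
Exhaustive case analysis gives 9 geometric isomers.

9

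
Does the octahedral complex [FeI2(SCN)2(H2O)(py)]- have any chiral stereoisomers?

yes

The six octahedral sites form three mutually perpendicular trans pairs.
Working through the distinct placements yields 6 geometric isomers: I cis, SCN cis (3 arrangements, 2 chiral); I cis, SCN trans; I trans, SCN cis; I trans, SCN trans.
Of these, 2 lack any improper symmetry element and so occur as enantiomeric pairs, giving 6 + 2 = 8 stereoisomers in total.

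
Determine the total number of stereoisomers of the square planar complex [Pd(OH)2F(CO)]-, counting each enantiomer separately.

2

Working through the distinct placements yields 2 geometric isomers: OH cis; OH trans.
Each arrangement has an internal mirror plane or centre of symmetry, so none is chiral.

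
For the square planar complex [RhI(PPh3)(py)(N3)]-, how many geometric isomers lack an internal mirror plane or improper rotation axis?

0

Working through the distinct placements yields 3 geometric isomers: (I/PPh3 trans, N3/py trans); (I/py trans, N3/PPh3 trans); (I/N3 trans, PPh3/py trans).
Each arrangement has an internal mirror plane or centre of symmetry, so none is chiral.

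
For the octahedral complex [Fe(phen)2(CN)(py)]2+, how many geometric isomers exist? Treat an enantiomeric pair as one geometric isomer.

The six octahedral sites form three mutually perpendicular trans pairs.
Each phen is bidentate and must span two cis positions.
Working through the distinct placements yields 2 geometric isomers: CN and py mutually cis (chiral); CN and py mutually trans.

2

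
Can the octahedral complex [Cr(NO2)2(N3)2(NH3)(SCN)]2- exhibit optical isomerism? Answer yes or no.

An octahedron has six vertices in three trans pairs; every non-trans pair is cis.
There are 6 geometric isomers: NO2 cis, N3 trans; NO2 trans, N3 trans; NO2 cis, N3 cis (3 arrangements, 2 chiral); NO2 trans, N3 cis.
Of these, 2 lack any improper symmetry element and so occur as enantiomeric pairs, giving 6 + 2 = 8 stereoisomers in total.

yes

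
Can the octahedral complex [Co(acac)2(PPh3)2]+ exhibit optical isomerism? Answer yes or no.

yes

Each acac is bidentate and must span two cis positions.
The distinct arrangements are (2 in all): PPh3 trans; PPh3 cis (chiral).
One of these lacks any improper symmetry element and so occurs as an enantiomeric pair, giving 2 + 1 = 3 stereoisomers in total.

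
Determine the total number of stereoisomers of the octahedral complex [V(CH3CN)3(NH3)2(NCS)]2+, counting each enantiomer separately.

3

The distinct arrangements are (3 in all): CH3CN mer, NH3 trans; CH3CN mer, NH3 cis; CH3CN fac, NH3 cis.
Each arrangement has an internal mirror plane or centre of symmetry, so none is chiral.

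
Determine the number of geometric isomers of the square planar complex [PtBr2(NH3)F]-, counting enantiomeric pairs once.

2

A square has two trans pairs of vertices; adjacent vertices are cis.
Systematic placement gives 2 geometric isomers: Br cis; Br trans.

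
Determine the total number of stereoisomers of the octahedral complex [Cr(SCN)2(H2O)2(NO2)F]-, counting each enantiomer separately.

8

Systematic placement gives 6 geometric isomers: SCN trans, H2O cis; SCN cis, H2O cis (3 arrangements, 2 chiral); SCN trans, H2O trans; SCN cis, H2O trans.
Of these, 2 lack any improper symmetry element and so occur as enantiomeric pairs, giving 6 + 2 = 8 stereoisomers in total.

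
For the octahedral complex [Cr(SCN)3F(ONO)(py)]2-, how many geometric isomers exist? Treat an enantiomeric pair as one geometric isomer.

4

There are 4 geometric isomers: SCN mer (3 arrangements); SCN fac (chiral).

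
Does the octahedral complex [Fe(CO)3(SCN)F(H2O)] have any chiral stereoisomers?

In an octahedral complex each vertex has one trans partner and four cis neighbours.
There are 4 geometric isomers: CO mer (3 arrangements); CO fac (chiral).
One of these lacks any improper symmetry element and so occurs as an enantiomeric pair, giving 4 + 1 = 5 stereoisomers in total.

yes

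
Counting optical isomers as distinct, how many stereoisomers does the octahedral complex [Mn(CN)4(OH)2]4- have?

Working through the distinct placements yields 2 geometric isomers: OH trans; OH cis.
Each arrangement has an internal mirror plane or centre of symmetry, so none is chiral.

2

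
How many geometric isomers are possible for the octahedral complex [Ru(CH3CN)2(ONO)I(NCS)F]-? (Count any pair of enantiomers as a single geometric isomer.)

9

An octahedron has six vertices in three trans pairs; every non-trans pair is cis.
Placing the ligands in turn and identifying arrangements related by rotation or reflection leaves 9 distinct geometric isomers.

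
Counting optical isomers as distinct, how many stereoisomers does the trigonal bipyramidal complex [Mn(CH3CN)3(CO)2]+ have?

In a trigonal bipyramid the two axial positions differ from the three equatorial ones.
Systematic placement gives 3 geometric isomers: CO both equatorial; CO one axial, one equatorial; CO both axial.
Each arrangement has an internal mirror plane or centre of symmetry, so none is chiral.

3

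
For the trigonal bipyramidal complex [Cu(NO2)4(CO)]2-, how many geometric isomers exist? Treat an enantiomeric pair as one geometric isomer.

A trigonal bipyramid has two axial and three equatorial sites, which are chemically inequivalent.
Working through the distinct placements yields 2 geometric isomers: CO axial; CO equatorial.

2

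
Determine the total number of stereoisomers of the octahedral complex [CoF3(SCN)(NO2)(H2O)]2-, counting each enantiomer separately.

An octahedron has six vertices in three trans pairs; every non-trans pair is cis.
Working through the distinct placements yields 4 geometric isomers: F mer (3 arrangements); F fac (chiral).
One of these lacks any improper symmetry element and so occurs as an enantiomeric pair, giving 4 + 1 = 5 stereoisomers in total.

5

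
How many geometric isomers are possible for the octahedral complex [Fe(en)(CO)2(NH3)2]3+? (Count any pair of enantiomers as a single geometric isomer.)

3

In an octahedral complex each vertex has one trans partner and four cis neighbours.
Each en is bidentate and must span two cis positions.
Systematic placement gives 3 geometric isomers: CO trans, NH3 cis; CO cis, NH3 cis (chiral); CO cis, NH3 trans.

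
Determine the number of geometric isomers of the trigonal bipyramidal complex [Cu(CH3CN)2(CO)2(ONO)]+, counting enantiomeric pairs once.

5

A trigonal bipyramid has two axial and three equatorial sites, which are chemically inequivalent.
Exhaustive case analysis gives 5 geometric isomers.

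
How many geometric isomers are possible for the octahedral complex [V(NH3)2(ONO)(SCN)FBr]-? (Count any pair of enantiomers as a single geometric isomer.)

9

An octahedron has six vertices in three trans pairs; every non-trans pair is cis.
Systematic enumeration (placing each ligand type in turn and discarding arrangements equivalent by rotation or reflection) gives 9 geometric isomers.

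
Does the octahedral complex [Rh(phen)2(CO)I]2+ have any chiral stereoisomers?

yes

Each phen is bidentate and must span two cis positions.
The distinct arrangements are (2 in all): CO and I mutually trans; CO and I mutually cis (chiral).
One of these lacks any improper symmetry element and so occurs as an enantiomeric pair, giving 2 + 1 = 3 stereoisomers in total.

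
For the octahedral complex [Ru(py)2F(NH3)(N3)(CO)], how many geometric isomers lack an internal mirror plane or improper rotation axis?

6

An octahedron has six vertices in three trans pairs; every non-trans pair is cis.
Placing the ligands in turn and identifying arrangements related by rotation or reflection leaves 9 distinct geometric isomers.
Of these, 6 lack any improper symmetry element and so occur as enantiomeric pairs, giving 9 + 6 = 15 stereoisomers in total.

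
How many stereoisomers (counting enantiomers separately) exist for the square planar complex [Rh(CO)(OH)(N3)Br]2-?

3

Working through the distinct placements yields 3 geometric isomers: (Br/N3 trans, CO/OH trans); (Br/OH trans, CO/N3 trans); (Br/CO trans, N3/OH trans).
Each arrangement has an internal mirror plane or centre of symmetry, so none is chiral.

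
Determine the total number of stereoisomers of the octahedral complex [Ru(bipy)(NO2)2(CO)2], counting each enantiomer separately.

An octahedron has six vertices in three trans pairs; every non-trans pair is cis.
Each bipy is bidentate and must span two cis positions.
There are 3 geometric isomers: NO2 cis, CO trans; NO2 cis, CO cis (chiral); NO2 trans, CO cis.
One of these lacks any improper symmetry element and so occurs as an enantiomeric pair, giving 3 + 1 = 4 stereoisomers in total.

4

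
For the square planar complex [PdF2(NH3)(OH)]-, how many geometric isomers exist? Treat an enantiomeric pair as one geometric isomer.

2

Systematic placement gives 2 geometric isomers: F cis; F trans.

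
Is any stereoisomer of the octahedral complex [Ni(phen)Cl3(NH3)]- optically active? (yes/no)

no

The six octahedral sites form three mutually perpendicular trans pairs.
Each phen is bidentate and must span two cis positions.
There are 2 geometric isomers: Cl mer; Cl fac.
Each arrangement has an internal mirror plane or centre of symmetry, so none is chiral.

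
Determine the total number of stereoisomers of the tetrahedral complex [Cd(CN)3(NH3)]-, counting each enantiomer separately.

Only one geometric arrangement is possible.

1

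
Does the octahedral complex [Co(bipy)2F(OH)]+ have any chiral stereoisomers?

yes

Each bipy is bidentate and must span two cis positions.
Working through the distinct placements yields 2 geometric isomers: F and OH mutually trans; F and OH mutually cis (chiral).
One of these lacks any improper symmetry element and so occurs as an enantiomeric pair, giving 2 + 1 = 3 stereoisomers in total.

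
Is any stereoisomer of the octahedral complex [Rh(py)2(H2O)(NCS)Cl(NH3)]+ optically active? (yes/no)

In an octahedral complex each vertex has one trans partner and four cis neighbours.
Placing the ligands in turn and identifying arrangements related by rotation or reflection leaves 9 distinct geometric isomers.
Of these, 6 lack any improper symmetry element and so occur as enantiomeric pairs, giving 9 + 6 = 15 stereoisomers in total.

yes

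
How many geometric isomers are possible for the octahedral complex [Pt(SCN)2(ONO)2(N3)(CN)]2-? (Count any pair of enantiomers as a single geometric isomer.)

In an octahedral complex each vertex has one trans partner and four cis neighbours.
There are 6 geometric isomers: SCN trans, ONO trans; SCN cis, ONO cis (3 arrangements, 2 chiral); SCN trans, ONO cis; SCN cis, ONO trans.

6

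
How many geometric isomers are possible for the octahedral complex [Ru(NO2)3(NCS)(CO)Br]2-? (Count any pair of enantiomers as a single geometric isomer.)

4

In an octahedral complex each vertex has one trans partner and four cis neighbours.
Systematic placement gives 4 geometric isomers: NO2 mer (3 arrangements); NO2 fac (chiral).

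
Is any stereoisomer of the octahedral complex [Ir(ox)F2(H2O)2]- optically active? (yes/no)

Each ox is bidentate and must span two cis positions.
Systematic placement gives 3 geometric isomers: F trans, H2O cis; F cis, H2O cis (chiral); F cis, H2O trans.
One of these lacks any improper symmetry element and so occurs as an enantiomeric pair, giving 3 + 1 = 4 stereoisomers in total.

yes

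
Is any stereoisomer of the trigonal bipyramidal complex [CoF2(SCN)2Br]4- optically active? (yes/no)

yes

Exhaustive case analysis gives 5 geometric isomers.
One of these lacks any improper symmetry element and so occurs as an enantiomeric pair, giving 5 + 1 = 6 stereoisomers in total.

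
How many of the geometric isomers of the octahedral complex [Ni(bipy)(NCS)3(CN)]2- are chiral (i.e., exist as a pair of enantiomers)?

In an octahedral complex each vertex has one trans partner and four cis neighbours.
Each bipy is bidentate and must span two cis positions.
The distinct arrangements are (2 in all): NCS fac; NCS mer.
Each arrangement has an internal mirror plane or centre of symmetry, so none is chiral.

0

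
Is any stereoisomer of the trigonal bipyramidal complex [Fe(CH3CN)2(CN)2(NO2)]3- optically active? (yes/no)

yes

In a trigonal bipyramid the two axial positions differ from the three equatorial ones.
Exhaustive case analysis gives 5 geometric isomers.
One of these lacks any improper symmetry element and so occurs as an enantiomeric pair, giving 5 + 1 = 6 stereoisomers in total.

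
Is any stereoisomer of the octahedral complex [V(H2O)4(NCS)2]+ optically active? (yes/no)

Systematic placement gives 2 geometric isomers: NCS trans; NCS cis.
Each arrangement has an internal mirror plane or centre of symmetry, so none is chiral.

no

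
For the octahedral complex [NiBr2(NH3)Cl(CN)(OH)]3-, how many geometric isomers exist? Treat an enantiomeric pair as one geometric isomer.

9

An octahedron has six vertices in three trans pairs; every non-trans pair is cis.
Placing the ligands in turn and identifying arrangements related by rotation or reflection leaves 9 distinct geometric isomers.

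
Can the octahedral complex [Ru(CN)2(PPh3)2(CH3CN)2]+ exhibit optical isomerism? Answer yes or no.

yes

An octahedron has six vertices in three trans pairs; every non-trans pair is cis.
The distinct arrangements are (5 in all): CN trans, PPh3 trans, CH3CN trans; CN cis, PPh3 cis, CH3CN trans; CN cis, PPh3 trans, CH3CN cis; CN cis, PPh3 cis, CH3CN cis (chiral); CN trans, PPh3 cis, CH3CN cis.
One of these lacks any improper symmetry element and so occurs as an enantiomeric pair, giving 5 + 1 = 6 stereoisomers in total.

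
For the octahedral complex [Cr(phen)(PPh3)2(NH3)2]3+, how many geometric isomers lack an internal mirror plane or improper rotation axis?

1

Each phen is bidentate and must span two cis positions.
The distinct arrangements are (3 in all): PPh3 cis, NH3 trans; PPh3 cis, NH3 cis (chiral); PPh3 trans, NH3 cis.
One of these lacks any improper symmetry element and so occurs as an enantiomeric pair, giving 3 + 1 = 4 stereoisomers in total.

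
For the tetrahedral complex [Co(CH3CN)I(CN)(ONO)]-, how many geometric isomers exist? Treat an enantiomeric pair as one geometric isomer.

1

In a tetrahedral complex all four positions are equivalent and every pair of ligands is adjacent — there is no cis/trans distinction.
Only one geometric arrangement is possible; it has no improper symmetry element, so it exists as a pair of enantiomers (2 stereoisomers).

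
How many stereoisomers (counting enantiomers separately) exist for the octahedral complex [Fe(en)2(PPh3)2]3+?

The six octahedral sites form three mutually perpendicular trans pairs.
Each en is bidentate and must span two cis positions.
The distinct arrangements are (2 in all): PPh3 trans; PPh3 cis (chiral).
One of these lacks any improper symmetry element and so occurs as an enantiomeric pair, giving 2 + 1 = 3 stereoisomers in total.

3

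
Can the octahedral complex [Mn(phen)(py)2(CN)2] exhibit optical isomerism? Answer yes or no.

yes

The six octahedral sites form three mutually perpendicular trans pairs.
Each phen is bidentate and must span two cis positions.
Working through the distinct placements yields 3 geometric isomers: py cis, CN trans; py trans, CN cis; py cis, CN cis (chiral).
One of these lacks any improper symmetry element and so occurs as an enantiomeric pair, giving 3 + 1 = 4 stereoisomers in total.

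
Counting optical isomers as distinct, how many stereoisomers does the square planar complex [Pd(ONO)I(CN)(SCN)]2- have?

A square has two trans pairs of vertices; adjacent vertices are cis.
The distinct arrangements are (3 in all): (CN/ONO trans, I/SCN trans); (CN/SCN trans, I/ONO trans); (CN/I trans, ONO/SCN trans).
Each arrangement has an internal mirror plane or centre of symmetry, so none is chiral.

3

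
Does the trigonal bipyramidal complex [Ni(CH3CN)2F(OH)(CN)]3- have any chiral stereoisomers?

In a trigonal bipyramid the two axial positions differ from the three equatorial ones.
Systematic enumeration (placing each ligand type in turn and discarding arrangements equivalent by rotation or reflection) gives 7 geometric isomers.
Of these, 3 lack any improper symmetry element and so occur as enantiomeric pairs, giving 7 + 3 = 10 stereoisomers in total.

yes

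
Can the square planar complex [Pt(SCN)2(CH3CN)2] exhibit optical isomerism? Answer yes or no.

In a square planar complex each vertex has one trans partner and two cis neighbours.
There are 2 geometric isomers: SCN cis; SCN trans.
Each arrangement has an internal mirror plane or centre of symmetry, so none is chiral.

no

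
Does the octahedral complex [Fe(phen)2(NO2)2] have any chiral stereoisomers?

An octahedron has six vertices in three trans pairs; every non-trans pair is cis.
Each phen is bidentate and must span two cis positions.
Working through the distinct placements yields 2 geometric isomers: NO2 trans; NO2 cis (chiral).
One of these lacks any improper symmetry element and so occurs as an enantiomeric pair, giving 2 + 1 = 3 stereoisomers in total.

yes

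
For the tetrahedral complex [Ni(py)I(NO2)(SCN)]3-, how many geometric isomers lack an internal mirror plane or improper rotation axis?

In a tetrahedral complex all four positions are equivalent and every pair of ligands is adjacent — there is no cis/trans distinction.
Only one geometric arrangement is possible; it has no improper symmetry element, so it exists as a pair of enantiomers (2 stereoisomers).

1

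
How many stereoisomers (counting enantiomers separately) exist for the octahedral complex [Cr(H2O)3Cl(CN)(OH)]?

An octahedron has six vertices in three trans pairs; every non-trans pair is cis.
Working through the distinct placements yields 4 geometric isomers: H2O mer (3 arrangements); H2O fac (chiral).
One of these lacks any improper symmetry element and so occurs as an enantiomeric pair, giving 4 + 1 = 5 stereoisomers in total.

5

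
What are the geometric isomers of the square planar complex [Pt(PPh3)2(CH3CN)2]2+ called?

In a square planar complex each vertex has one trans partner and two cis neighbours.
The distinct arrangements are (2 in all): PPh3 cis; PPh3 trans.

cis and trans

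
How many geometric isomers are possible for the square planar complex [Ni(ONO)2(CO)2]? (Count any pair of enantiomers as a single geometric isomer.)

In a square planar complex each vertex has one trans partner and two cis neighbours.
Working through the distinct placements yields 2 geometric isomers: ONO cis; ONO trans.

2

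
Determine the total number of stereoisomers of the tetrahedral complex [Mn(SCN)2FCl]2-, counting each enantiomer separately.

Only one geometric arrangement is possible.

1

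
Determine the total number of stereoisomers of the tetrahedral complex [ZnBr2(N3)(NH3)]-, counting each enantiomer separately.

1

In a tetrahedral complex all four positions are equivalent and every pair of ligands is adjacent — there is no cis/trans distinction.
Only one geometric arrangement is possible.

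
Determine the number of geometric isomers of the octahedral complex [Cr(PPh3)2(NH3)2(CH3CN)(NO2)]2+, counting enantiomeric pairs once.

6

An octahedron has six vertices in three trans pairs; every non-trans pair is cis.
There are 6 geometric isomers: PPh3 trans, NH3 cis; PPh3 cis, NH3 cis (3 arrangements, 2 chiral); PPh3 trans, NH3 trans; PPh3 cis, NH3 trans.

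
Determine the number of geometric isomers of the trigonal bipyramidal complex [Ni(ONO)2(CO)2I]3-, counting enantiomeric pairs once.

In a trigonal bipyramid the two axial positions differ from the three equatorial ones.
Placing the ligands in turn and identifying arrangements related by rotation or reflection leaves 5 distinct geometric isomers.

5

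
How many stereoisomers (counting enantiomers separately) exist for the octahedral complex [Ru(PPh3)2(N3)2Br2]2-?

In an octahedral complex each vertex has one trans partner and four cis neighbours.
Systematic placement gives 5 geometric isomers: PPh3 trans, N3 trans, Br trans; PPh3 cis, N3 cis, Br trans; PPh3 trans, N3 cis, Br cis; PPh3 cis, N3 cis, Br cis (chiral); PPh3 cis, N3 trans, Br cis.
One of these lacks any improper symmetry element and so occurs as an enantiomeric pair, giving 5 + 1 = 6 stereoisomers in total.

6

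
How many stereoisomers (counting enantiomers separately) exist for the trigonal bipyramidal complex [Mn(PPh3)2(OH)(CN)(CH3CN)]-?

10

In a trigonal bipyramid the two axial positions differ from the three equatorial ones.
Systematic enumeration (placing each ligand type in turn and discarding arrangements equivalent by rotation or reflection) gives 7 geometric isomers.
Of these, 3 lack any improper symmetry element and so occur as enantiomeric pairs, giving 7 + 3 = 10 stereoisomers in total.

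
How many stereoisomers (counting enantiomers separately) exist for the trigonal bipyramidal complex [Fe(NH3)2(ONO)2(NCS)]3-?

6

In a trigonal bipyramid the two axial positions differ from the three equatorial ones.
Exhaustive case analysis gives 5 geometric isomers.
One of these lacks any improper symmetry element and so occurs as an enantiomeric pair, giving 5 + 1 = 6 stereoisomers in total.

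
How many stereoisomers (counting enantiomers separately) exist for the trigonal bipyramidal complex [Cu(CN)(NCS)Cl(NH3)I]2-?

Exhaustive case analysis gives 10 geometric isomers.
Of these, 10 lack any improper symmetry element and so occur as enantiomeric pairs, giving 10 + 10 = 20 stereoisomers in total.

20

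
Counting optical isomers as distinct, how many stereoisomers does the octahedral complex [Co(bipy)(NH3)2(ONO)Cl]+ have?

In an octahedral complex each vertex has one trans partner and four cis neighbours.
Each bipy is bidentate and must span two cis positions.
Working through the distinct placements yields 4 geometric isomers: NH3 cis (3 arrangements, 2 chiral); NH3 trans.
Of these, 2 lack any improper symmetry element and so occur as enantiomeric pairs, giving 4 + 2 = 6 stereoisomers in total.

6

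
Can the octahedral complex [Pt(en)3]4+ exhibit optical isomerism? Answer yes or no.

yes

An octahedron has six vertices in three trans pairs; every non-trans pair is cis.
Each en is bidentate and must span two cis positions.
Only one geometric arrangement is possible; it has no improper symmetry element, so it exists as a pair of enantiomers (2 stereoisomers).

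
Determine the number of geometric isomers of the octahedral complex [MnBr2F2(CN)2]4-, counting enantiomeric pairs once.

5

The six octahedral sites form three mutually perpendicular trans pairs.
Systematic placement gives 5 geometric isomers: Br trans, F trans, CN trans; Br trans, F cis, CN cis; Br cis, F trans, CN cis; Br cis, F cis, CN cis (chiral); Br cis, F cis, CN trans.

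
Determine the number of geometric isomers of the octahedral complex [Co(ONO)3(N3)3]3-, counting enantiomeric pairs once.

2

The distinct arrangements are (2 in all): ONO mer; ONO fac.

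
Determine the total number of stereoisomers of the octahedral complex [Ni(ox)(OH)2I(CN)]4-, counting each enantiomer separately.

6

An octahedron has six vertices in three trans pairs; every non-trans pair is cis.
Each ox is bidentate and must span two cis positions.
Systematic placement gives 4 geometric isomers: OH cis (3 arrangements, 2 chiral); OH trans.
Of these, 2 lack any improper symmetry element and so occur as enantiomeric pairs, giving 4 + 2 = 6 stereoisomers in total.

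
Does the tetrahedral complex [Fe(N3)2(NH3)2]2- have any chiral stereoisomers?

In a tetrahedral complex all four positions are equivalent and every pair of ligands is adjacent — there is no cis/trans distinction.
Only one geometric arrangement is possible.

no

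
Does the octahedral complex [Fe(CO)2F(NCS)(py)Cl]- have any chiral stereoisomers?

yes

Exhaustive case analysis gives 9 geometric isomers.
Of these, 6 lack any improper symmetry element and so occur as enantiomeric pairs, giving 9 + 6 = 15 stereoisomers in total.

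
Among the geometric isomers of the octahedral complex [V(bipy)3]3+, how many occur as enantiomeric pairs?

The six octahedral sites form three mutually perpendicular trans pairs.
Each bipy is bidentate and must span two cis positions.
Only one geometric arrangement is possible; it has no improper symmetry element, so it exists as a pair of enantiomers (2 stereoisomers).

1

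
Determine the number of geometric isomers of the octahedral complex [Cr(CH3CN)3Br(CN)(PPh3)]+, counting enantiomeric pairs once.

The six octahedral sites form three mutually perpendicular trans pairs.
Systematic placement gives 4 geometric isomers: CH3CN mer (3 arrangements); CH3CN fac (chiral).

4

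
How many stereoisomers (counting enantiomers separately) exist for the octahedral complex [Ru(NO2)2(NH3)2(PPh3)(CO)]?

An octahedron has six vertices in three trans pairs; every non-trans pair is cis.
There are 6 geometric isomers: NO2 cis, NH3 cis (3 arrangements, 2 chiral); NO2 trans, NH3 cis; NO2 cis, NH3 trans; NO2 trans, NH3 trans.
Of these, 2 lack any improper symmetry element and so occur as enantiomeric pairs, giving 6 + 2 = 8 stereoisomers in total.

8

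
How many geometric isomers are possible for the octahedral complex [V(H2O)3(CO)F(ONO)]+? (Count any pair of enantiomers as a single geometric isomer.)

4

In an octahedral complex each vertex has one trans partner and four cis neighbours.
Systematic placement gives 4 geometric isomers: H2O mer (3 arrangements); H2O fac (chiral).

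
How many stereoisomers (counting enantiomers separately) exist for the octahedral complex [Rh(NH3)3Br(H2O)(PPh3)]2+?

In an octahedral complex each vertex has one trans partner and four cis neighbours.
Working through the distinct placements yields 4 geometric isomers: NH3 mer (3 arrangements); NH3 fac (chiral).
One of these lacks any improper symmetry element and so occurs as an enantiomeric pair, giving 4 + 1 = 5 stereoisomers in total.

5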